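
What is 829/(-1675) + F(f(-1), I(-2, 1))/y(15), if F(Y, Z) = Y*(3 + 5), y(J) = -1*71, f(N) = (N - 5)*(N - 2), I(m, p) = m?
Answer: -300059/118925 ≈ -2.5231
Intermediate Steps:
f(N) = (-5 + N)*(-2 + N)
y(J) = -71
F(Y, Z) = 8*Y (F(Y, Z) = Y*8 = 8*Y)
829/(-1675) + F(f(-1), I(-2, 1))/y(15) = 829/(-1675) + (8*(10 + (-1)**2 - 7*(-1)))/(-71) = 829*(-1/1675) + (8*(10 + 1 + 7))*(-1/71) = -829/1675 + (8*18)*(-1/71) = -829/1675 + 144*(-1/71) = -829/1675 - 144/71 = -300059/118925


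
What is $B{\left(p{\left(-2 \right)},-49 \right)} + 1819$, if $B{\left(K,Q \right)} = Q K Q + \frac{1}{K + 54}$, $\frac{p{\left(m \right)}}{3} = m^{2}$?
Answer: $\frac{2021647}{66} \approx 30631.0$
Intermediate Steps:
$p{\left(m \right)} = 3 m^{2}$
$B{\left(K,Q \right)} = \frac{1}{54 + K} + K Q^{2}$ ($B{\left(K,Q \right)} = K Q Q + \frac{1}{54 + K} = K Q^{2} + \frac{1}{54 + K} = \frac{1}{54 + K} + K Q^{2}$)
$B{\left(p{\left(-2 \right)},-49 \right)} + 1819 = \frac{1 + \left(3 \left(-2\right)^{2}\right)^{2} \left(-49\right)^{2} + 54 \cdot 3 \left(-2\right)^{2} \left(-49\right)^{2}}{54 + 3 \left(-2\right)^{2}} + 1819 = \frac{1 + \left(3 \cdot 4\right)^{2} \cdot 2401 + 54 \cdot 3 \cdot 4 \cdot 2401}{54 + 3 \cdot 4} + 1819 = \frac{1 + 12^{2} \cdot 2401 + 54 \cdot 12 \cdot 2401}{54 + 12} + 1819 = \frac{1 + 144 \cdot 2401 + 1555848}{66} + 1819 = \frac{1 + 345744 + 1555848}{66} + 1819 = \frac{1}{66} \cdot 1901593 + 1819 = \frac{1901593}{66} + 1819 = \frac{2021647}{66}$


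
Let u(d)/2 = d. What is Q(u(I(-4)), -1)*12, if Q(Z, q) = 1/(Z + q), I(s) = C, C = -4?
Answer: -4/3 ≈ -1.3333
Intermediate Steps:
I(s) = -4
u(d) = 2*d
Q(u(I(-4)), -1)*12 = 12/(2*(-4) - 1) = 12/(-8 - 1) = 12/(-9) = -⅑*12 = -4/3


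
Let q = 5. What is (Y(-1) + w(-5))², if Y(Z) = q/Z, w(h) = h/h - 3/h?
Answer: 289/25 ≈ 11.560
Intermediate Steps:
w(h) = 1 - 3/h
Y(Z) = 5/Z
(Y(-1) + w(-5))² = (5/(-1) + (-3 - 5)/(-5))² = (5*(-1) - ⅕*(-8))² = (-5 + 8/5)² = (-17/5)² = 289/25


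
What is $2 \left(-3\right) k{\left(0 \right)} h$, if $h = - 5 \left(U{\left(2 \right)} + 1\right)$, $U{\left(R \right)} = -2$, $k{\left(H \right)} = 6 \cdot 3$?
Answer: $-540$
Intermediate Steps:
$k{\left(H \right)} = 18$
$h = 5$ ($h = - 5 \left(-2 + 1\right) = \left(-5\right) \left(-1\right) = 5$)
$2 \left(-3\right) k{\left(0 \right)} h = 2 \left(-3\right) 18 \cdot 5 = \left(-6\right) 18 \cdot 5 = \left(-108\right) 5 = -540$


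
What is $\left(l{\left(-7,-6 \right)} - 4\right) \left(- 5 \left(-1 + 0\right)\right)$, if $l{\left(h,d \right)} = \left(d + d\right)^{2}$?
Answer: $700$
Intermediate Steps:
$l{\left(h,d \right)} = 4 d^{2}$ ($l{\left(h,d \right)} = \left(2 d\right)^{2} = 4 d^{2}$)
$\left(l{\left(-7,-6 \right)} - 4\right) \left(- 5 \left(-1 + 0\right)\right) = \left(4 \left(-6\right)^{2} - 4\right) \left(- 5 \left(-1 + 0\right)\right) = \left(4 \cdot 36 - 4\right) \left(\left(-5\right) \left(-1\right)\right) = \left(144 - 4\right) 5 = 140 \cdot 5 = 700$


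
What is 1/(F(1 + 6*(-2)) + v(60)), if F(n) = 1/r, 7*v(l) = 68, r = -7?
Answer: 7/67 ≈ 0.10448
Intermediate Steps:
v(l) = 68/7 (v(l) = (⅐)*68 = 68/7)
F(n) = -⅐ (F(n) = 1/(-7) = -⅐)
1/(F(1 + 6*(-2)) + v(60)) = 1/(-⅐ + 68/7) = 1/(67/7) = 7/67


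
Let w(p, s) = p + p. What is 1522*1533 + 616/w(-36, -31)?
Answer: 20998957/9 ≈ 2.3332e+6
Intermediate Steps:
w(p, s) = 2*p
1522*1533 + 616/w(-36, -31) = 1522*1533 + 616/((2*(-36))) = 2333226 + 616/(-72) = 2333226 + 616*(-1/72) = 2333226 - 77/9 = 20998957/9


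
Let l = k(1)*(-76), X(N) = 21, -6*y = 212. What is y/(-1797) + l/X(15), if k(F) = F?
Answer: -135830/37737 ≈ -3.5994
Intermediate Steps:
y = -106/3 (y = -⅙*212 = -106/3 ≈ -35.333)
l = -76 (l = 1*(-76) = -76)
y/(-1797) + l/X(15) = -106/3/(-1797) - 76/21 = -106/3*(-1/1797) - 76*1/21 = 106/5391 - 76/21 = -135830/37737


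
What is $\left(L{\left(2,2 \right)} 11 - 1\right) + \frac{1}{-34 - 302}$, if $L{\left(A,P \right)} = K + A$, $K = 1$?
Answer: $\frac{10751}{336} \approx 31.997$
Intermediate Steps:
$L{\left(A,P \right)} = 1 + A$
$\left(L{\left(2,2 \right)} 11 - 1\right) + \frac{1}{-34 - 302} = \left(\left(1 + 2\right) 11 - 1\right) + \frac{1}{-34 - 302} = \left(3 \cdot 11 - 1\right) + \frac{1}{-336} = \left(33 - 1\right) - \frac{1}{336} = 32 - \frac{1}{336} = \frac{10751}{336}$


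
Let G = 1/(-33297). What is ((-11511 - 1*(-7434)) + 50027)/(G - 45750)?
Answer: -1529997150/1523337751 ≈ -1.0044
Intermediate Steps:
G = -1/33297 ≈ -3.0033e-5
((-11511 - 1*(-7434)) + 50027)/(G - 45750) = ((-11511 - 1*(-7434)) + 50027)/(-1/33297 - 45750) = ((-11511 + 7434) + 50027)/(-1523337751/33297) = (-4077 + 50027)*(-33297/1523337751) = 45950*(-33297/1523337751) = -1529997150/1523337751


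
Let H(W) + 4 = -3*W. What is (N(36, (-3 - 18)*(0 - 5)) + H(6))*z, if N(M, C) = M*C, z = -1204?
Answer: -4524632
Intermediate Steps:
H(W) = -4 - 3*W
N(M, C) = C*M
(N(36, (-3 - 18)*(0 - 5)) + H(6))*z = (((-3 - 18)*(0 - 5))*36 + (-4 - 3*6))*(-1204) = (-21*(-5)*36 + (-4 - 18))*(-1204) = (105*36 - 22)*(-1204) = (3780 - 22)*(-1204) = 3758*(-1204) = -4524632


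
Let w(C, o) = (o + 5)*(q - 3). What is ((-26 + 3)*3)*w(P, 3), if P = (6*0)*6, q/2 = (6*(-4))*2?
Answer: 54648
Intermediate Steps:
q = -96 (q = 2*((6*(-4))*2) = 2*(-24*2) = 2*(-48) = -96)
P = 0 (P = 0*6 = 0)
w(C, o) = -495 - 99*o (w(C, o) = (o + 5)*(-96 - 3) = (5 + o)*(-99) = -495 - 99*o)
((-26 + 3)*3)*w(P, 3) = ((-26 + 3)*3)*(-495 - 99*3) = (-23*3)*(-495 - 297) = -69*(-792) = 54648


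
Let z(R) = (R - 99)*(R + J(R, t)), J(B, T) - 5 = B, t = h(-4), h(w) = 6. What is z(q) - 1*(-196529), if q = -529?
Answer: 857813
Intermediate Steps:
t = 6
J(B, T) = 5 + B
z(R) = (-99 + R)*(5 + 2*R) (z(R) = (R - 99)*(R + (5 + R)) = (-99 + R)*(5 + 2*R))
z(q) - 1*(-196529) = (-495 - 193*(-529) + 2*(-529)**2) - 1*(-196529) = (-495 + 102097 + 2*279841) + 196529 = (-495 + 102097 + 559682) + 196529 = 661284 + 196529 = 857813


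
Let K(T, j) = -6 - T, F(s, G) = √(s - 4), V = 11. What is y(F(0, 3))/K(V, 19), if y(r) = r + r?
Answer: -4*I/17 ≈ -0.23529*I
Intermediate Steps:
F(s, G) = √(-4 + s)
y(r) = 2*r
y(F(0, 3))/K(V, 19) = (2*√(-4 + 0))/(-6 - 1*11) = (2*√(-4))/(-6 - 11) = (2*(2*I))/(-17) = (4*I)*(-1/17) = -4*I/17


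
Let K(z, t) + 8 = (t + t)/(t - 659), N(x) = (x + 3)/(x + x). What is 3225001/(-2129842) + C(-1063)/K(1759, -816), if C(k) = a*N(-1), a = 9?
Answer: -173775293/832932056 ≈ -0.20863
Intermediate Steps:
N(x) = (3 + x)/(2*x) (N(x) = (3 + x)/((2*x)) = (3 + x)*(1/(2*x)) = (3 + x)/(2*x))
C(k) = -9 (C(k) = 9*((½)*(3 - 1)/(-1)) = 9*((½)*(-1)*2) = 9*(-1) = -9)
K(z, t) = -8 + 2*t/(-659 + t) (K(z, t) = -8 + (t + t)/(t - 659) = -8 + (2*t)/(-659 + t) = -8 + 2*t/(-659 + t))
3225001/(-2129842) + C(-1063)/K(1759, -816) = 3225001/(-2129842) - 9*(-659 - 816)/(2*(2636 - 3*(-816))) = 3225001*(-1/2129842) - 9*(-1475/(2*(2636 + 2448))) = -248077/163834 - 9/(2*(-1/1475)*5084) = -248077/163834 - 9/(-10168/1475) = -248077/163834 - 9*(-1475/10168) = -248077/163834 + 13275/10168 = -173775293/832932056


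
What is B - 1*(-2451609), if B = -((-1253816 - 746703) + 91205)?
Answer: 4360923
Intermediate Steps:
B = 1909314 (B = -(-2000519 + 91205) = -1*(-1909314) = 1909314)
B - 1*(-2451609) = 1909314 - 1*(-2451609) = 1909314 + 2451609 = 4360923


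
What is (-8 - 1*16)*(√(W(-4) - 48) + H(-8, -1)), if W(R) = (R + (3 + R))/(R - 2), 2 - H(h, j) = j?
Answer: -72 - 4*I*√1698 ≈ -72.0 - 164.83*I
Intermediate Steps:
H(h, j) = 2 - j
W(R) = (3 + 2*R)/(-2 + R)
(-8 - 1*16)*(√(W(-4) - 48) + H(-8, -1)) = (-8 - 1*16)*(√((3 + 2*(-4))/(-2 - 4) - 48) + (2 - 1*(-1))) = (-8 - 16)*(√((3 - 8)/(-6) - 48) + (2 + 1)) = -24*(√(-⅙*(-5) - 48) + 3) = -24*(√(⅚ - 48) + 3) = -24*(√(-283/6) + 3) = -24*(I*√1698/6 + 3) = -24*(3 + I*√1698/6) = -72 - 4*I*√1698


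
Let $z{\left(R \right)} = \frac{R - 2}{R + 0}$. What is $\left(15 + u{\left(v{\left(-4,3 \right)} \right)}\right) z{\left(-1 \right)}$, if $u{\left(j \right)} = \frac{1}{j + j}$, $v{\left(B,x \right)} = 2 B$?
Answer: $\frac{717}{16} \approx 44.813$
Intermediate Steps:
$z{\left(R \right)} = \frac{-2 + R}{R}$
$u{\left(j \right)} = \frac{1}{2 j}$
$\left(15 + u{\left(v{\left(-4,3 \right)} \right)}\right) z{\left(-1 \right)} = \left(15 + \frac{1}{2 \cdot 2 \left(-4\right)}\right) \frac{-2 - 1}{-1} = \left(15 + \frac{1}{2 \left(-8\right)}\right) \left(\left(-1\right) \left(-3\right)\right) = \left(15 + \frac{1}{2} \left(- \frac{1}{8}\right)\right) 3 = \left(15 - \frac{1}{16}\right) 3 = \frac{239}{16} \cdot 3 = \frac{717}{16}$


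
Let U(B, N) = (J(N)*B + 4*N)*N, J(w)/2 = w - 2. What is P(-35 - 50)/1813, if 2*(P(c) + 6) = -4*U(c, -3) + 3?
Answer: 10047/3626 ≈ 2.7708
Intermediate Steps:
J(w) = -4 + 2*w (J(w) = 2*(w - 2) = 2*(-2 + w) = -4 + 2*w)
U(B, N) = N*(4*N + B*(-4 + 2*N)) (U(B, N) = ((-4 + 2*N)*B + 4*N)*N = (B*(-4 + 2*N) + 4*N)*N = (4*N + B*(-4 + 2*N))*N = N*(4*N + B*(-4 + 2*N)))
P(c) = -153/2 - 60*c (P(c) = -6 + (-8*(-3)*(2*(-3) + c*(-2 - 3)) + 3)/2 = -6 + (-8*(-3)*(-6 + c*(-5)) + 3)/2 = -6 + (-8*(-3)*(-6 - 5*c) + 3)/2 = -6 + (-4*(36 + 30*c) + 3)/2 = -6 + ((-144 - 120*c) + 3)/2 = -6 + (-141 - 120*c)/2 = -6 + (-141/2 - 60*c) = -153/2 - 60*c)
P(-35 - 50)/1813 = (-153/2 - 60*(-35 - 50))/1813 = (-153/2 - 60*(-85))*(1/1813) = (-153/2 + 5100)*(1/1813) = (10047/2)*(1/1813) = 10047/3626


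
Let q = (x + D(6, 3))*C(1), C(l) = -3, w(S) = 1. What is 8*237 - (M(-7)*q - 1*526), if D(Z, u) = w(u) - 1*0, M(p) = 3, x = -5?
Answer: 2386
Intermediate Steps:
D(Z, u) = 1 (D(Z, u) = 1 - 1*0 = 1 + 0 = 1)
q = 12 (q = (-5 + 1)*(-3) = -4*(-3) = 12)
8*237 - (M(-7)*q - 1*526) = 8*237 - (3*12 - 1*526) = 1896 - (36 - 526) = 1896 - 1*(-490) = 1896 + 490 = 2386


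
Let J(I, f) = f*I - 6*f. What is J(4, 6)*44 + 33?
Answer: -495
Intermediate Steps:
J(I, f) = -6*f + I*f (J(I, f) = I*f - 6*f = -6*f + I*f)
J(4, 6)*44 + 33 = (6*(-6 + 4))*44 + 33 = (6*(-2))*44 + 33 = -12*44 + 33 = -528 + 33 = -495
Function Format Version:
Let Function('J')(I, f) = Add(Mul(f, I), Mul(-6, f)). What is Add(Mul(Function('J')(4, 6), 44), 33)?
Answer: -495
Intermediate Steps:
Function('J')(I, f) = Add(Mul(-6, f), Mul(I, f)) (Function('J')(I, f) = Add(Mul(I, f), Mul(-6, f)) = Add(Mul(-6, f), Mul(I, f)))
Add(Mul(Function('J')(4, 6), 44), 33) = Add(Mul(Mul(6, Add(-6, 4)), 44), 33) = Add(Mul(Mul(6, -2), 44), 33) = Add(Mul(-12, 44), 33) = Add(-528, 33) = -495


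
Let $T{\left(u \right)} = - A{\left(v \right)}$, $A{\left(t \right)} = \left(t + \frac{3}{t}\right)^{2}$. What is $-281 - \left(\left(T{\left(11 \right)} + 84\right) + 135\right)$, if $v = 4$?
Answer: $- \frac{7639}{16} \approx -477.44$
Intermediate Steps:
$T{\left(u \right)} = - \frac{361}{16}$ ($T{\left(u \right)} = - \frac{\left(3 + 4^{2}\right)^{2}}{16} = - \frac{\left(3 + 16\right)^{2}}{16} = - \frac{19^{2}}{16} = - \frac{361}{16}$)
$-281 - \left(\left(T{\left(11 \right)} + 84\right) + 135\right) = -281 - \left(\left(- \frac{361}{16} + 84\right) + 135\right) = -281 - \left(\frac{983}{16} + 135\right) = -281 - \frac{3143}{16} = - \frac{7639}{16}$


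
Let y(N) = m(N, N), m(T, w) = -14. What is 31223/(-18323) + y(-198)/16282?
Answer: -36330672/21309649 ≈ -1.7049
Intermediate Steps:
y(N) = -14
31223/(-18323) + y(-198)/16282 = 31223/(-18323) - 14/16282 = 31223*(-1/18323) - 14*1/16282 = -31223/18323 - 1/1163 = -36330672/21309649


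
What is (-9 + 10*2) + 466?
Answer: 477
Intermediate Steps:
(-9 + 10*2) + 466 = (-9 + 20) + 466 = 11 + 466 = 477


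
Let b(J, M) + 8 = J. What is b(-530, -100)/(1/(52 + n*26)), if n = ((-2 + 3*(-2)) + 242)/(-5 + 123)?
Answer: -3287180/59 ≈ -55715.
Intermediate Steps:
n = 117/59 (n = ((-2 - 6) + 242)/118 = (-8 + 242)*(1/118) = 234*(1/118) = 117/59 ≈ 1.9831)
b(J, M) = -8 + J
b(-530, -100)/(1/(52 + n*26)) = (-8 - 530)/(1/(52 + (117/59)*26)) = -538/(1/(52 + 3042/59)) = -538/(1/(6110/59)) = -538/59/6110 = -538*6110/59 = -3287180/59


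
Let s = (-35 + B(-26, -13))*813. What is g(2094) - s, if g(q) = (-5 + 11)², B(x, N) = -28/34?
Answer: 495729/17 ≈ 29161.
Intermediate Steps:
B(x, N) = -14/17 (B(x, N) = -28*1/34 = -14/17)
s = -495117/17 (s = (-35 - 14/17)*813 = -609/17*813 = -495117/17 ≈ -29125.)
g(q) = 36 (g(q) = 6² = 36)
g(2094) - s = 36 - 1*(-495117/17) = 36 + 495117/17 = 495729/17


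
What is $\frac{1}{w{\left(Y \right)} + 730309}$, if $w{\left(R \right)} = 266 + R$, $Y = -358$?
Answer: $\frac{1}{730217} \approx 1.3695 \cdot 10^{-6}$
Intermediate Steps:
$\frac{1}{w{\left(Y \right)} + 730309} = \frac{1}{\left(266 - 358\right) + 730309} = \frac{1}{-92 + 730309} = \frac{1}{730217}$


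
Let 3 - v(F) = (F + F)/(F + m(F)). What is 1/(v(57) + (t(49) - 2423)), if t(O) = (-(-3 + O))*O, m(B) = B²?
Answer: -29/135547 ≈ -0.00021395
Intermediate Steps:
t(O) = O*(3 - O) (t(O) = (3 - O)*O = O*(3 - O))
v(F) = 3 - 2*F/(F + F²) (v(F) = 3 - (F + F)/(F + F²) = 3 - 2*F/(F + F²))
1/(v(57) + (t(49) - 2423)) = 1/((1 + 3*57)/(1 + 57) + (49*(3 - 1*49) - 2423)) = 1/((1 + 171)/58 + (49*(3 - 49) - 2423)) = 1/((1/58)*172 + (49*(-46) - 2423)) = 1/(86/29 + (-2254 - 2423)) = 1/(86/29 - 4677) = 1/(-135547/29) = -29/135547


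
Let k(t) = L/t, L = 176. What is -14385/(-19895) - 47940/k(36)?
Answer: -429163188/43769 ≈ -9805.2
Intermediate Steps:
k(t) = 176/t
-14385/(-19895) - 47940/k(36) = -14385/(-19895) - 47940/(176/36) = -14385*(-1/19895) - 47940/(176*(1/36)) = 2877/3979 - 47940/44/9 = 2877/3979 - 47940*9/44 = 2877/3979 - 107865/11 = -429163188/43769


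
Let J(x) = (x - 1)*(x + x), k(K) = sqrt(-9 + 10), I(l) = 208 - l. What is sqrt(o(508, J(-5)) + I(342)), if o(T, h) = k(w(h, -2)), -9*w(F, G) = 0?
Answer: I*sqrt(133) ≈ 11.533*I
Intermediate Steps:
w(F, G) = 0 (w(F, G) = -1/9*0 = 0)
k(K) = 1 (k(K) = sqrt(1) = 1)
J(x) = 2*x*(-1 + x) (J(x) = (-1 + x)*(2*x) = 2*x*(-1 + x))
o(T, h) = 1
sqrt(o(508, J(-5)) + I(342)) = sqrt(1 + (208 - 1*342)) = sqrt(1 + (208 - 342)) = sqrt(1 - 134) = sqrt(-133) = I*sqrt(133)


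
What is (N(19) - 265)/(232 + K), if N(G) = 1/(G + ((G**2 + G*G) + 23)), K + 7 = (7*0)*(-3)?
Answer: -202459/171900 ≈ -1.1778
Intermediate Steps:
K = -7 (K = -7 + (7*0)*(-3) = -7 + 0*(-3) = -7 + 0 = -7)
N(G) = 1/(23 + G + 2*G**2) (N(G) = 1/(G + ((G**2 + G**2) + 23)) = 1/(G + (2*G**2 + 23)) = 1/(G + (23 + 2*G**2)) = 1/(23 + G + 2*G**2))
(N(19) - 265)/(232 + K) = (1/(23 + 19 + 2*19**2) - 265)/(232 - 7) = (1/(23 + 19 + 2*361) - 265)/225 = (1/(23 + 19 + 722) - 265)*(1/225) = (1/764 - 265)*(1/225) = -202459/764*1/225 = -202459/171900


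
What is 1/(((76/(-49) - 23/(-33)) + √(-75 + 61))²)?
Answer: 2614689/(-1381 + 1617*I*√14)² ≈ -0.061167 + 0.029458*I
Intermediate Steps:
1/(((76/(-49) - 23/(-33)) + √(-75 + 61))²) = 1/(((76*(-1/49) - 23*(-1/33)) + √(-14))²) = 1/(((-76/49 + 23/33) + I*√14)²) = 1/((-1381/1617 + I*√14)²) = (-1381/1617 + I*√14)⁻²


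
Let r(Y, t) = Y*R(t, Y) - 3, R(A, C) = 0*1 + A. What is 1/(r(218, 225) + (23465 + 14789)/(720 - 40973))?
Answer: 40253/1974250637 ≈ 2.0389e-5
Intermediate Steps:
R(A, C) = A (R(A, C) = 0 + A = A)
r(Y, t) = -3 + Y*t (r(Y, t) = Y*t - 3 = -3 + Y*t)
1/(r(218, 225) + (23465 + 14789)/(720 - 40973)) = 1/((-3 + 218*225) + (23465 + 14789)/(720 - 40973)) = 1/((-3 + 49050) + 38254/(-40253)) = 1/(49047 + 38254*(-1/40253)) = 1/(49047 - 38254/40253) = 1/(1974250637/40253) = 40253/1974250637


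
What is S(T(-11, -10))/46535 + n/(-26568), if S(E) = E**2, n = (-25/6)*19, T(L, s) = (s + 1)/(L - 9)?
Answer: 843613/282700125 ≈ 0.0029841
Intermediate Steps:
T(L, s) = (1 + s)/(-9 + L)
n = -475/6 (n = ((1/6)*(-25))*19 = -25/6*19 = -475/6 ≈ -79.167)
S(T(-11, -10))/46535 + n/(-26568) = ((1 - 10)/(-9 - 11))**2/46535 - 475/6/(-26568) = (-9/(-20))**2*(1/46535) - 475/6*(-1/26568) = (-1/20*(-9))**2*(1/46535) + 475/159408 = (9/20)**2*(1/46535) + 475/159408 = (81/400)*(1/46535) + 475/159408 = 81/18614000 + 475/159408 = 843613/282700125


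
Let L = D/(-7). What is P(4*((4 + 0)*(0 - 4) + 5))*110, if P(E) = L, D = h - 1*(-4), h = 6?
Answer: -1100/7 ≈ -157.14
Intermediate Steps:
D = 10 (D = 6 - 1*(-4) = 6 + 4 = 10)
L = -10/7 (L = 10/(-7) = 10*(-⅐) = -10/7 ≈ -1.4286)
P(E) = -10/7
P(4*((4 + 0)*(0 - 4) + 5))*110 = -10/7*110 = -1100/7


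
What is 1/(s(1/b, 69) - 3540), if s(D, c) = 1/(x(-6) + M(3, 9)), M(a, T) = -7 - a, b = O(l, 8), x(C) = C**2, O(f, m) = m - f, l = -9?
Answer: -26/92039 ≈ -0.00028249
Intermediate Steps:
b = 17 (b = 8 - 1*(-9) = 8 + 9 = 17)
s(D, c) = 1/26 (s(D, c) = 1/((-6)**2 + (-7 - 1*3)) = 1/(36 + (-7 - 3)) = 1/(36 - 10) = 1/26)
1/(s(1/b, 69) - 3540) = 1/(1/26 - 3540) = 1/(-92039/26) = -26/92039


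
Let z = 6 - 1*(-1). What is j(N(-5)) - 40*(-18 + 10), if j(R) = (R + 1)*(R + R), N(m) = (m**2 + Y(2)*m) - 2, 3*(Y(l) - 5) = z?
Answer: 5996/9 ≈ 666.22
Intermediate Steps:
z = 7 (z = 6 + 1 = 7)
Y(l) = 22/3 (Y(l) = 5 + (1/3)*7 = 5 + 7/3 = 22/3)
N(m) = -2 + m**2 + 22*m/3 (N(m) = (m**2 + 22*m/3) - 2 = -2 + m**2 + 22*m/3)
j(R) = 2*R*(1 + R) (j(R) = (1 + R)*(2*R) = 2*R*(1 + R))
j(N(-5)) - 40*(-18 + 10) = 2*(-2 + (-5)**2 + (22/3)*(-5))*(1 + (-2 + (-5)**2 + (22/3)*(-5))) - 40*(-18 + 10) = 2*(-2 + 25 - 110/3)*(1 + (-2 + 25 - 110/3)) - 40*(-8) = 2*(-41/3)*(1 - 41/3) + 320 = 2*(-41/3)*(-38/3) + 320 = 3116/9 + 320 = 5996/9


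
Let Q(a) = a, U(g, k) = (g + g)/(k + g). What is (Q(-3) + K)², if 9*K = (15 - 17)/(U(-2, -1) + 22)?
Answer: 99856/11025 ≈ 9.0572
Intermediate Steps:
U(g, k) = 2*g/(g + k) (U(g, k) = (2*g)/(g + k) = 2*g/(g + k))
K = -1/105 (K = ((15 - 17)/(2*(-2)/(-2 - 1) + 22))/9 = (-2/(2*(-2)/(-3) + 22))/9 = (-2/(2*(-2)*(-⅓) + 22))/9 = (-2/(4/3 + 22))/9 = (-2/70/3)/9 = (-2*3/70)/9 = (⅑)*(-3/35) = -1/105 ≈ -0.0095238)
(Q(-3) + K)² = (-3 - 1/105)² = (-316/105)² = 99856/11025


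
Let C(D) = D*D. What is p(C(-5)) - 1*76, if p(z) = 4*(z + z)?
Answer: 124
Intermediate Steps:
C(D) = D²
p(z) = 8*z (p(z) = 4*(2*z) = 8*z)
p(C(-5)) - 1*76 = 8*(-5)² - 1*76 = 8*25 - 76 = 200 - 76 = 124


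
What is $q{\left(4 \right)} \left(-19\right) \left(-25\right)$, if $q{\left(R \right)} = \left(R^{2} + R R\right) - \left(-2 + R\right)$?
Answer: $14250$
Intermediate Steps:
$q{\left(R \right)} = 2 - R + 2 R^{2}$ ($q{\left(R \right)} = \left(R^{2} + R^{2}\right) - \left(-2 + R\right) = 2 R^{2} - \left(-2 + R\right) = 2 - R + 2 R^{2}$)
$q{\left(4 \right)} \left(-19\right) \left(-25\right) = \left(2 - 4 + 2 \cdot 4^{2}\right) \left(-19\right) \left(-25\right) = \left(2 - 4 + 2 \cdot 16\right) \left(-19\right) \left(-25\right) = \left(2 - 4 + 32\right) \left(-19\right) \left(-25\right) = 30 \left(-19\right) \left(-25\right) = \left(-570\right) \left(-25\right) = 14250$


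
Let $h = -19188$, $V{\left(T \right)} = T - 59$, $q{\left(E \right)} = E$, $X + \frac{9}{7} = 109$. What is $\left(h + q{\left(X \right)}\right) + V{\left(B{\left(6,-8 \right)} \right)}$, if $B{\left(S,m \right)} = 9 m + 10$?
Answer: $- \frac{134409}{7} \approx -19201.0$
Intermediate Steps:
$X = \frac{754}{7}$ ($X = - \frac{9}{7} + 109 = \frac{754}{7} \approx 107.71$)
$B{\left(S,m \right)} = 10 + 9 m$
$V{\left(T \right)} = -59 + T$ ($V{\left(T \right)} = T - 59 = -59 + T$)
$\left(h + q{\left(X \right)}\right) + V{\left(B{\left(6,-8 \right)} \right)} = \left(-19188 + \frac{754}{7}\right) + \left(-59 + \left(10 + 9 \left(-8\right)\right)\right) = - \frac{133562}{7} + \left(-59 + \left(10 - 72\right)\right) = - \frac{133562}{7} - 121 = - \frac{134409}{7}$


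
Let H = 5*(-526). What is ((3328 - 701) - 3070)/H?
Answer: 443/2630 ≈ 0.16844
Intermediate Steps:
H = -2630
((3328 - 701) - 3070)/H = ((3328 - 701) - 3070)/(-2630) = (2627 - 3070)*(-1/2630) = -443*(-1/2630) = 443/2630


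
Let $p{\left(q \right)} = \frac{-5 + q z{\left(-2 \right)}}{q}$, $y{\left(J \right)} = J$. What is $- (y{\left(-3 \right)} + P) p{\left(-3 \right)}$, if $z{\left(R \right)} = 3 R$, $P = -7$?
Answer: $- \frac{130}{3} \approx -43.333$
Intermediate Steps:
$p{\left(q \right)} = \frac{-5 - 6 q}{q}$ ($p{\left(q \right)} = \frac{-5 + q 3 \left(-2\right)}{q} = \frac{-5 + q \left(-6\right)}{q} = \frac{-5 - 6 q}{q}$)
$- (y{\left(-3 \right)} + P) p{\left(-3 \right)} = - (-3 - 7) \left(-6 - \frac{5}{-3}\right) = \left(-1\right) \left(-10\right) \left(-6 - - \frac{5}{3}\right) = 10 \left(-6 + \frac{5}{3}\right) = 10 \left(- \frac{13}{3}\right) = - \frac{130}{3}$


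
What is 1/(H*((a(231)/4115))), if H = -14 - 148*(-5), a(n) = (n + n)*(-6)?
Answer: -4115/2012472 ≈ -0.0020447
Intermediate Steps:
a(n) = -12*n (a(n) = (2*n)*(-6) = -12*n)
H = 726 (H = -14 + 740 = 726)
1/(H*((a(231)/4115))) = 1/(726*((-12*231/4115))) = 1/(726*((-2772*1/4115))) = 1/(726*(-2772/4115)) = (1/726)*(-4115/2772) = -4115/2012472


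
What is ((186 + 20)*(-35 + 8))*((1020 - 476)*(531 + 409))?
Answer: -2844184320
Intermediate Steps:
((186 + 20)*(-35 + 8))*((1020 - 476)*(531 + 409)) = (206*(-27))*(544*940) = -5562*511360 = -2844184320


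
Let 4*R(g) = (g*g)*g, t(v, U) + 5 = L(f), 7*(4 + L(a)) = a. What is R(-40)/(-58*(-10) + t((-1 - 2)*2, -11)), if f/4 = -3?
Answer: -22400/797 ≈ -28.105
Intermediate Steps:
f = -12 (f = 4*(-3) = -12)
L(a) = -4 + a/7
t(v, U) = -75/7 (t(v, U) = -5 + (-4 + (⅐)*(-12)) = -5 + (-4 - 12/7) = -5 - 40/7 = -75/7)
R(g) = g³/4 (R(g) = ((g*g)*g)/4 = (g²*g)/4 = g³/4)
R(-40)/(-58*(-10) + t((-1 - 2)*2, -11)) = ((¼)*(-40)³)/(-58*(-10) - 75/7) = ((¼)*(-64000))/(580 - 75/7) = -16000/3985/7 = -16000*7/3985 = -22400/797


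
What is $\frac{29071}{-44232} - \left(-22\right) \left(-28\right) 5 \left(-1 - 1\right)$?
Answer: $\frac{272440049}{44232} \approx 6159.3$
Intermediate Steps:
$\frac{29071}{-44232} - \left(-22\right) \left(-28\right) 5 \left(-1 - 1\right) = 29071 \left(- \frac{1}{44232}\right) - 616 \cdot 5 \left(-2\right) = - \frac{29071}{44232} - 616 \left(-10\right) = - \frac{29071}{44232} - -6160 = - \frac{29071}{44232} + 6160 = \frac{272440049}{44232}$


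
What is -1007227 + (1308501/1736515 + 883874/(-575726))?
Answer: -503491429529081207/499878417445 ≈ -1.0072e+6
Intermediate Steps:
-1007227 + (1308501/1736515 + 883874/(-575726)) = -1007227 + (1308501*(1/1736515) + 883874*(-1/575726)) = -1007227 + (1308501/1736515 - 441937/287863) = -1007227 - 390761206192/499878417445 = -503491429529081207/499878417445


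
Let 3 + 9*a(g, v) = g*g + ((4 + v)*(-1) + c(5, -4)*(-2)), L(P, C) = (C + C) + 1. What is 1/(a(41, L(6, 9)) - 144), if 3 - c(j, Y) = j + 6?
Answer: 3/125 ≈ 0.024000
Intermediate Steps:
c(j, Y) = -3 - j (c(j, Y) = 3 - (j + 6) = 3 - (6 + j) = 3 + (-6 - j) = -3 - j)
L(P, C) = 1 + 2*C (L(P, C) = 2*C + 1 = 1 + 2*C)
a(g, v) = 1 - v/9 + g**2/9 (a(g, v) = -1/3 + (g*g + ((4 + v)*(-1) + (-3 - 1*5)*(-2)))/9 = -1/3 + (g**2 + ((-4 - v) + (-3 - 5)*(-2)))/9 = -1/3 + (g**2 + ((-4 - v) - 8*(-2)))/9 = -1/3 + (g**2 + ((-4 - v) + 16))/9 = -1/3 + (g**2 + (12 - v))/9 = -1/3 + (12 + g**2 - v)/9 = -1/3 + (4/3 - v/9 + g**2/9) = 1 - v/9 + g**2/9)
1/(a(41, L(6, 9)) - 144) = 1/((1 - (1 + 2*9)/9 + (1/9)*41**2) - 144) = 1/((1 - (1 + 18)/9 + (1/9)*1681) - 144) = 1/((1 - 1/9*19 + 1681/9) - 144) = 1/((1 - 19/9 + 1681/9) - 144) = 1/(557/3 - 144) = 1/(125/3) = 3/125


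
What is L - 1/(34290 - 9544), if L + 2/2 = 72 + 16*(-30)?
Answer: -10121115/24746 ≈ -409.00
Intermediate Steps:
L = -409 (L = -1 + (72 + 16*(-30)) = -1 + (72 - 480) = -1 - 408 = -409)
L - 1/(34290 - 9544) = -409 - 1/(34290 - 9544) = -409 - 1/24746 = -10121115/24746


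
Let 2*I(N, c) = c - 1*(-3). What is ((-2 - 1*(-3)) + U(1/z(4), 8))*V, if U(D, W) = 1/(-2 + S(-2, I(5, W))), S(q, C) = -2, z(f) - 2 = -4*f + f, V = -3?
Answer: -9/4 ≈ -2.2500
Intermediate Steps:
I(N, c) = 3/2 + c/2 (I(N, c) = (c - 1*(-3))/2 = (c + 3)/2 = (3 + c)/2 = 3/2 + c/2)
z(f) = 2 - 3*f (z(f) = 2 + (-4*f + f) = 2 - 3*f)
U(D, W) = -¼ (U(D, W) = 1/(-2 - 2) = 1/(-4) = -¼)
((-2 - 1*(-3)) + U(1/z(4), 8))*V = ((-2 - 1*(-3)) - ¼)*(-3) = ((-2 + 3) - ¼)*(-3) = (1 - ¼)*(-3) = (¾)*(-3) = -9/4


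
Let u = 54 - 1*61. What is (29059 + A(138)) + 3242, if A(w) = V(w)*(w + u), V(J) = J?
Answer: 50379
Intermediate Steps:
u = -7 (u = 54 - 61 = -7)
A(w) = w*(-7 + w) (A(w) = w*(w - 7) = w*(-7 + w))
(29059 + A(138)) + 3242 = (29059 + 138*(-7 + 138)) + 3242 = (29059 + 138*131) + 3242 = (29059 + 18078) + 3242 = 47137 + 3242 = 50379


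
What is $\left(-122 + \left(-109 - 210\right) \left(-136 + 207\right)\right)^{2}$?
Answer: $518518441$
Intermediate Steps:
$\left(-122 + \left(-109 - 210\right) \left(-136 + 207\right)\right)^{2} = \left(-122 - 22649\right)^{2} = \left(-22771\right)^{2} = 518518441$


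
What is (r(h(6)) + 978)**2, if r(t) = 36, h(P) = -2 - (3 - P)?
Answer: 1028196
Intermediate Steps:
h(P) = -5 + P (h(P) = -2 + (-3 + P) = -5 + P)
(r(h(6)) + 978)**2 = (36 + 978)**2 = 1014**2 = 1028196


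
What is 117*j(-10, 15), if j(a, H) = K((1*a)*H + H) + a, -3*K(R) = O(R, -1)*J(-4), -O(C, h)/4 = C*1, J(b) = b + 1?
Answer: 62010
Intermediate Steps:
J(b) = 1 + b
O(C, h) = -4*C
K(R) = -4*R (K(R) = -(-4*R)*(1 - 4)/3 = -(-4*R)*(-3)/3 = -4*R)
j(a, H) = a - 4*H - 4*H*a (j(a, H) = -4*((1*a)*H + H) + a = -4*(a*H + H) + a = -4*(H*a + H) + a = -4*(H + H*a) + a = (-4*H - 4*H*a) + a = a - 4*H - 4*H*a)
117*j(-10, 15) = 117*(-10 - 4*15*(1 - 10)) = 117*(-10 - 4*15*(-9)) = 117*(-10 + 540) = 117*530 = 62010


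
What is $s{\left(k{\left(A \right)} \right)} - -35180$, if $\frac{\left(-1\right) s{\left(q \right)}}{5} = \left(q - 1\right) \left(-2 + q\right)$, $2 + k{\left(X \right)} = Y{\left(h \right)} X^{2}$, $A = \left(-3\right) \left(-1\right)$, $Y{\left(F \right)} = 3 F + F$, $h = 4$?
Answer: $-63520$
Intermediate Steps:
$Y{\left(F \right)} = 4 F$
$A = 3$
$k{\left(X \right)} = -2 + 16 X^{2}$ ($k{\left(X \right)} = -2 + 4 \cdot 4 X^{2} = -2 + 16 X^{2}$)
$s{\left(q \right)} = - 5 \left(-1 + q\right) \left(-2 + q\right)$ ($s{\left(q \right)} = - 5 \left(q - 1\right) \left(-2 + q\right) = - 5 \left(-1 + q\right) \left(-2 + q\right)$)
$s{\left(k{\left(A \right)} \right)} - -35180 = \left(-10 - 5 \left(-2 + 16 \cdot 3^{2}\right)^{2} + 15 \left(-2 + 16 \cdot 3^{2}\right)\right) - -35180 = \left(-10 - 5 \left(-2 + 16 \cdot 9\right)^{2} + 15 \left(-2 + 16 \cdot 9\right)\right) + 35180 = \left(-10 - 5 \left(-2 + 144\right)^{2} + 15 \left(-2 + 144\right)\right) + 35180 = \left(-10 - 5 \cdot 142^{2} + 15 \cdot 142\right) + 35180 = \left(-10 - 100820 + 2130\right) + 35180 = -98700 + 35180 = -63520$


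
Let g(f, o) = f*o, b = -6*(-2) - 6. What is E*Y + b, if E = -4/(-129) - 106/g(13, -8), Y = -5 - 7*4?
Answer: -64079/2236 ≈ -28.658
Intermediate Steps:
b = 6 (b = 12 - 6 = 6)
Y = -33 (Y = -5 - 28 = -33)
E = 7045/6708 (E = -4/(-129) - 106/(13*(-8)) = -4*(-1/129) - 106/(-104) = 4/129 - 106*(-1/104) = 4/129 + 53/52 = 7045/6708 ≈ 1.0502)
E*Y + b = (7045/6708)*(-33) + 6 = -77495/2236 + 6 = -64079/2236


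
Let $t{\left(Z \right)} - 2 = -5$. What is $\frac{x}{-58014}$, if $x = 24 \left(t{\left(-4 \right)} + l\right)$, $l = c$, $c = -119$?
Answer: $\frac{488}{9669} \approx 0.050471$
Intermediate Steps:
$l = -119$
$t{\left(Z \right)} = -3$ ($t{\left(Z \right)} = 2 - 5 = -3$)
$x = -2928$ ($x = 24 \left(-3 - 119\right) = 24 \left(-122\right) = -2928$)
$\frac{x}{-58014} = - \frac{2928}{-58014} = \left(-2928\right) \left(- \frac{1}{58014}\right) = \frac{488}{9669}$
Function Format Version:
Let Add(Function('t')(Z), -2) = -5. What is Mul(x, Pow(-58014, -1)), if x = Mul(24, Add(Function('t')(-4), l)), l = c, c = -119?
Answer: Rational(488, 9669) ≈ 0.050471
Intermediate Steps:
l = -119
Function('t')(Z) = -3 (Function('t')(Z) = Add(2, -5) = -3)
x = -2928 (x = Mul(24, Add(-3, -119)) = Mul(24, -122) = -2928)
Mul(x, Pow(-58014, -1)) = Mul(-2928, Pow(-58014, -1)) = Mul(-2928, Rational(-1, 58014)) = Rational(488, 9669)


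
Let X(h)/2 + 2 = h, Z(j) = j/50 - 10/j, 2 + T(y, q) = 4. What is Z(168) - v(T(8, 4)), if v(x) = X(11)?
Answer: -30869/2100 ≈ -14.700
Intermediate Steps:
T(y, q) = 2 (T(y, q) = -2 + 4 = 2)
Z(j) = -10/j + j/50 (Z(j) = j*(1/50) - 10/j = j/50 - 10/j = -10/j + j/50)
X(h) = -4 + 2*h
v(x) = 18 (v(x) = -4 + 2*11 = -4 + 22 = 18)
Z(168) - v(T(8, 4)) = (-10/168 + (1/50)*168) - 1*18 = (-10*1/168 + 84/25) - 18 = (-5/84 + 84/25) - 18 = 6931/2100 - 18 = -30869/2100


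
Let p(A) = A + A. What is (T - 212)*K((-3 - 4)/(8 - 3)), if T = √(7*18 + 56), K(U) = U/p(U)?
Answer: -106 + √182/2 ≈ -99.255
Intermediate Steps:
p(A) = 2*A
K(U) = ½ (K(U) = U/((2*U)) = U*(1/(2*U)) = ½)
T = √182 (T = √(126 + 56) = √182 ≈ 13.491)
(T - 212)*K((-3 - 4)/(8 - 3)) = (√182 - 212)*(½) = (-212 + √182)*(½) = -106 + √182/2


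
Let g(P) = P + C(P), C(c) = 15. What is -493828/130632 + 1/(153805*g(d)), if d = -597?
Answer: -920932741144/243613738965 ≈ -3.7803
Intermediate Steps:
g(P) = 15 + P (g(P) = P + 15 = 15 + P)
-493828/130632 + 1/(153805*g(d)) = -493828/130632 + 1/(153805*(15 - 597)) = -493828*1/130632 + (1/153805)/(-582) = -123457/32658 + (1/153805)*(-1/582) = -123457/32658 - 1/89514510 = -920932741144/243613738965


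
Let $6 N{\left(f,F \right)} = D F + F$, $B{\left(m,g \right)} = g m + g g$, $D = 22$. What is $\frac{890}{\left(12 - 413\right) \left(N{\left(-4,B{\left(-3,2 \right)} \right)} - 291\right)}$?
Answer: $\frac{1335}{179648} \approx 0.0074312$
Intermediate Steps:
$B{\left(m,g \right)} = g^{2} + g m$ ($B{\left(m,g \right)} = g m + g^{2} = g^{2} + g m$)
$N{\left(f,F \right)} = \frac{23 F}{6}$ ($N{\left(f,F \right)} = \frac{22 F + F}{6} = \frac{23 F}{6}$)
$\frac{890}{\left(12 - 413\right) \left(N{\left(-4,B{\left(-3,2 \right)} \right)} - 291\right)} = \frac{890}{\left(12 - 413\right) \left(\frac{23 \cdot 2 \left(2 - 3\right)}{6} - 291\right)} = \frac{890}{\left(-401\right) \left(\frac{23 \cdot 2 \left(-1\right)}{6} - 291\right)} = \frac{890}{\left(-401\right) \left(\frac{23}{6} \left(-2\right) - 291\right)} = \frac{890}{\left(-401\right) \left(- \frac{23}{3} - 291\right)} = \frac{890}{\left(-401\right) \left(- \frac{896}{3}\right)} = \frac{890}{\frac{359296}{3}} = 890 \cdot \frac{3}{359296} = \frac{1335}{179648}$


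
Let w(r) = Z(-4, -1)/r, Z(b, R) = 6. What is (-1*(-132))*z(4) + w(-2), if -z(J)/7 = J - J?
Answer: -3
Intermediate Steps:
z(J) = 0 (z(J) = -7*(J - J) = -7*0 = 0)
w(r) = 6/r
(-1*(-132))*z(4) + w(-2) = -1*(-132)*0 + 6/(-2) = 132*0 + 6*(-½) = 0 - 3 = -3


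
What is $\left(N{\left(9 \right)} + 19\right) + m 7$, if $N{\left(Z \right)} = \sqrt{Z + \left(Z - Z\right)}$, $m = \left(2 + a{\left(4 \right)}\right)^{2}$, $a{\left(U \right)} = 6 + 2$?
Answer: $722$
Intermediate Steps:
$a{\left(U \right)} = 8$
$m = 100$ ($m = \left(2 + 8\right)^{2} = 10^{2} = 100$)
$N{\left(Z \right)} = \sqrt{Z}$ ($N{\left(Z \right)} = \sqrt{Z + 0} = \sqrt{Z}$)
$\left(N{\left(9 \right)} + 19\right) + m 7 = \left(\sqrt{9} + 19\right) + 100 \cdot 7 = \left(3 + 19\right) + 700 = 22 + 700 = 722$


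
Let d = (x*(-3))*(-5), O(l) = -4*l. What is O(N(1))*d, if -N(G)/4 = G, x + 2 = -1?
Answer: -720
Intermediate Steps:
x = -3 (x = -2 - 1 = -3)
N(G) = -4*G
d = -45 (d = -3*(-3)*(-5) = 9*(-5) = -45)
O(N(1))*d = -(-16)*(-45) = -4*(-4)*(-45) = 16*(-45) = -720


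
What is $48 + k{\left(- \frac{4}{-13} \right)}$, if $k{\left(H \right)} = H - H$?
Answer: $48$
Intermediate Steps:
$k{\left(H \right)} = 0$
$48 + k{\left(- \frac{4}{-13} \right)} = 48 + 0 = 48$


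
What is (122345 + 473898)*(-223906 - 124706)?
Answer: -207857464716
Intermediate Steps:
(122345 + 473898)*(-223906 - 124706) = 596243*(-348612) = -207857464716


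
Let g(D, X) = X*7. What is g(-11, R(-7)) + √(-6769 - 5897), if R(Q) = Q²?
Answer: 343 + I*√12666 ≈ 343.0 + 112.54*I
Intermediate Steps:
g(D, X) = 7*X
g(-11, R(-7)) + √(-6769 - 5897) = 7*(-7)² + √(-6769 - 5897) = 7*49 + √(-12666) = 343 + I*√12666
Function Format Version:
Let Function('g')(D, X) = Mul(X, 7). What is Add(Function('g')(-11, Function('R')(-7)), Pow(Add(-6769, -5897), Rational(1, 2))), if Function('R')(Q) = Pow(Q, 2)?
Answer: Add(343, Mul(I, Pow(12666, Rational(1, 2)))) ≈ Add(343.00, Mul(112.54, I))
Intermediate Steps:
Function('g')(D, X) = Mul(7, X)
Add(Function('g')(-11, Function('R')(-7)), Pow(Add(-6769, -5897), Rational(1, 2))) = Add(Mul(7, Pow(-7, 2)), Pow(Add(-6769, -5897), Rational(1, 2))) = Add(Mul(7, 49), Pow(-12666, Rational(1, 2))) = Add(343, Mul(I, Pow(12666, Rational(1, 2))))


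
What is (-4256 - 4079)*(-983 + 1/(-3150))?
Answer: 5161783817/630 ≈ 8.1933e+6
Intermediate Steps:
(-4256 - 4079)*(-983 + 1/(-3150)) = -8335*(-983 - 1/3150) = -8335*(-3096451/3150) = 5161783817/630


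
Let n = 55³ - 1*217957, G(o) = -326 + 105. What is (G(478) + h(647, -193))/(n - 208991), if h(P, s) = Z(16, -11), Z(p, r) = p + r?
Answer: 216/260573 ≈ 0.00082894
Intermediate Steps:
h(P, s) = 5 (h(P, s) = 16 - 11 = 5)
G(o) = -221
n = -51582 (n = 166375 - 217957 = -51582)
(G(478) + h(647, -193))/(n - 208991) = (-221 + 5)/(-51582 - 208991) = -216/(-260573) = -216*(-1/260573) = 216/260573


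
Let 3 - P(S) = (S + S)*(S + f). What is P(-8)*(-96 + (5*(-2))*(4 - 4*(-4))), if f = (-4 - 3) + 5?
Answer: 46472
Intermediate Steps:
f = -2 (f = -7 + 5 = -2)
P(S) = 3 - 2*S*(-2 + S) (P(S) = 3 - (S + S)*(S - 2) = 3 - 2*S*(-2 + S))
P(-8)*(-96 + (5*(-2))*(4 - 4*(-4))) = (3 - 2*(-8)² + 4*(-8))*(-96 + (5*(-2))*(4 - 4*(-4))) = (3 - 2*64 - 32)*(-96 - 10*(4 + 16)) = (3 - 128 - 32)*(-96 - 10*20) = -157*(-96 - 200) = -157*(-296) = 46472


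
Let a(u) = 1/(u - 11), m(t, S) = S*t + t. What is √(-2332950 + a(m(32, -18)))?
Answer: I*√718606924305/555 ≈ 1527.4*I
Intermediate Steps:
m(t, S) = t + S*t
a(u) = 1/(-11 + u)
√(-2332950 + a(m(32, -18))) = √(-2332950 + 1/(-11 + 32*(1 - 18))) = √(-2332950 + 1/(-11 + 32*(-17))) = √(-2332950 + 1/(-11 - 544)) = √(-2332950 + 1/(-555)) = √(-2332950 - 1/555) = √(-1294787251/555) = I*√718606924305/555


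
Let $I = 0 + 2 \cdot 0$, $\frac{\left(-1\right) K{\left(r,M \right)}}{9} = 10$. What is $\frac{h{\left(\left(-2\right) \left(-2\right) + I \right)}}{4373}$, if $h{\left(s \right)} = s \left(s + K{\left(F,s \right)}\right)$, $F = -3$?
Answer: $- \frac{344}{4373} \approx -0.078665$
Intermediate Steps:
$K{\left(r,M \right)} = -90$ ($K{\left(r,M \right)} = \left(-9\right) 10 = -90$)
$I = 0$ ($I = 0 + 0 = 0$)
$h{\left(s \right)} = s \left(-90 + s\right)$ ($h{\left(s \right)} = s \left(s - 90\right) = s \left(-90 + s\right)$)
$\frac{h{\left(\left(-2\right) \left(-2\right) + I \right)}}{4373} = \frac{\left(\left(-2\right) \left(-2\right) + 0\right) \left(-90 + \left(\left(-2\right) \left(-2\right) + 0\right)\right)}{4373} = \left(4 + 0\right) \left(-90 + \left(4 + 0\right)\right) \frac{1}{4373} = 4 \left(-90 + 4\right) \frac{1}{4373} = 4 \left(-86\right) \frac{1}{4373} = \left(-344\right) \frac{1}{4373} = - \frac{344}{4373}$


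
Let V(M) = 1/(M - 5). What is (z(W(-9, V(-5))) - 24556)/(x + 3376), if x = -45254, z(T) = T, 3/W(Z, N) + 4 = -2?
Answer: 49113/83756 ≈ 0.58638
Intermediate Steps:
V(M) = 1/(-5 + M)
W(Z, N) = -½ (W(Z, N) = 3/(-4 - 2) = 3/(-6) = 3*(-⅙) = -½)
(z(W(-9, V(-5))) - 24556)/(x + 3376) = (-½ - 24556)/(-45254 + 3376) = -49113/2/(-41878) = -49113/2*(-1/41878) = 49113/83756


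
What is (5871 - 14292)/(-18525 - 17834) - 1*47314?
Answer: -1720281305/36359 ≈ -47314.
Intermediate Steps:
(5871 - 14292)/(-18525 - 17834) - 1*47314 = -8421/(-36359) - 47314 = -8421*(-1/36359) - 47314 = 8421/36359 - 47314 = -1720281305/36359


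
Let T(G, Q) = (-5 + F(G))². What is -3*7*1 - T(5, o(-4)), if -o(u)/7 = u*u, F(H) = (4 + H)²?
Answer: -5797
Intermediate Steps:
o(u) = -7*u² (o(u) = -7*u*u = -7*u²)
T(G, Q) = (-5 + (4 + G)²)²
-3*7*1 - T(5, o(-4)) = -3*7*1 - (-5 + (4 + 5)²)² = -21*1 - (-5 + 9²)² = -21 - (-5 + 81)² = -21 - 1*76² = -21 - 1*5776 = -21 - 5776 = -5797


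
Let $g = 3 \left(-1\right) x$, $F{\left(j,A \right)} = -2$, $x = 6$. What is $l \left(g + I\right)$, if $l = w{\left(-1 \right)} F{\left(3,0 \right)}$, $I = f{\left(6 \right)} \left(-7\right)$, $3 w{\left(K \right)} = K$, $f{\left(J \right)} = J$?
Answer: $-40$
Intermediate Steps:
$w{\left(K \right)} = \frac{K}{3}$
$g = -18$ ($g = 3 \left(-1\right) 6 = \left(-3\right) 6 = -18$)
$I = -42$ ($I = 6 \left(-7\right) = -42$)
$l = \frac{2}{3}$ ($l = \frac{1}{3} \left(-1\right) \left(-2\right) = \left(- \frac{1}{3}\right) \left(-2\right) = \frac{2}{3} \approx 0.66667$)
$l \left(g + I\right) = \frac{2 \left(-18 - 42\right)}{3} = \frac{2}{3} \left(-60\right) = -40$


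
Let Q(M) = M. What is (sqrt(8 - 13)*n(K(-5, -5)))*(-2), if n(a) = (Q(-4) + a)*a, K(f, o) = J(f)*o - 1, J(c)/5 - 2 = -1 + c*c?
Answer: -852810*I*sqrt(5) ≈ -1.9069e+6*I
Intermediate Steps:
J(c) = 5 + 5*c**2 (J(c) = 10 + 5*(-1 + c*c) = 10 + 5*(-1 + c**2) = 10 + (-5 + 5*c**2) = 5 + 5*c**2)
K(f, o) = -1 + o*(5 + 5*f**2) (K(f, o) = (5 + 5*f**2)*o - 1 = o*(5 + 5*f**2) - 1 = -1 + o*(5 + 5*f**2))
n(a) = a*(-4 + a) (n(a) = (-4 + a)*a = a*(-4 + a))
(sqrt(8 - 13)*n(K(-5, -5)))*(-2) = (sqrt(8 - 13)*((-1 + 5*(-5)*(1 + (-5)**2))*(-4 + (-1 + 5*(-5)*(1 + (-5)**2)))))*(-2) = (sqrt(-5)*((-1 + 5*(-5)*(1 + 25))*(-4 + (-1 + 5*(-5)*(1 + 25)))))*(-2) = ((I*sqrt(5))*((-1 + 5*(-5)*26)*(-4 + (-1 + 5*(-5)*26))))*(-2) = ((I*sqrt(5))*((-1 - 650)*(-4 + (-1 - 650))))*(-2) = ((I*sqrt(5))*(-651*(-4 - 651)))*(-2) = ((I*sqrt(5))*(-651*(-655)))*(-2) = ((I*sqrt(5))*426405)*(-2) = (426405*I*sqrt(5))*(-2) = -852810*I*sqrt(5)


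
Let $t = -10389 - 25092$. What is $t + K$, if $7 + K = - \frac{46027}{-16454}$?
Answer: $- \frac{583873525}{16454} \approx -35485.0$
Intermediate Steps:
$t = -35481$ ($t = -10389 - 25092 = -35481$)
$K = - \frac{69151}{16454}$ ($K = -7 - \frac{46027}{-16454} = -7 - - \frac{46027}{16454} = -7 + \frac{46027}{16454} = - \frac{69151}{16454} \approx -4.2027$)
$t + K = -35481 - \frac{69151}{16454} = - \frac{583873525}{16454}$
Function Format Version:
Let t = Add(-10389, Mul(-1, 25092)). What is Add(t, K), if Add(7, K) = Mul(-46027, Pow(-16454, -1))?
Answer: Rational(-583873525, 16454) ≈ -35485.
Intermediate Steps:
t = -35481 (t = Add(-10389, -25092) = -35481)
K = Rational(-69151, 16454) (K = Add(-7, Mul(-46027, Pow(-16454, -1))) = Add(-7, Mul(-46027, Rational(-1, 16454))) = Add(-7, Rational(46027, 16454)) = Rational(-69151, 16454) ≈ -4.2027)
Add(t, K) = Add(-35481, Rational(-69151, 16454)) = Rational(-583873525, 16454)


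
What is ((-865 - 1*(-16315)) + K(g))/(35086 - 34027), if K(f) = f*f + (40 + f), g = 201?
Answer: 56092/1059 ≈ 52.967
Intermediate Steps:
K(f) = 40 + f + f**2 (K(f) = f**2 + (40 + f) = 40 + f + f**2)
((-865 - 1*(-16315)) + K(g))/(35086 - 34027) = ((-865 - 1*(-16315)) + (40 + 201 + 201**2))/(35086 - 34027) = ((-865 + 16315) + (40 + 201 + 40401))/1059 = (15450 + 40642)*(1/1059) = 56092*(1/1059) = 56092/1059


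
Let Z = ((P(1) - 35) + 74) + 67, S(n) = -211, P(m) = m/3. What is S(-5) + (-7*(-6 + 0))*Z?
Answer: 4255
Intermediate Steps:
P(m) = m/3 (P(m) = m*(1/3) = m/3)
Z = 319/3 (Z = (((1/3)*1 - 35) + 74) + 67 = ((1/3 - 35) + 74) + 67 = (-104/3 + 74) + 67 = 118/3 + 67 = 319/3 ≈ 106.33)
S(-5) + (-7*(-6 + 0))*Z = -211 - 7*(-6 + 0)*(319/3) = -211 - 7*(-6)*(319/3) = -211 + 42*(319/3) = -211 + 4466 = 4255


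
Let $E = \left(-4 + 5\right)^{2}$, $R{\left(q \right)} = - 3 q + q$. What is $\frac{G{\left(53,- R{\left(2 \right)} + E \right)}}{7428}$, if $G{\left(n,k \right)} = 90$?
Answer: $\frac{15}{1238} \approx 0.012116$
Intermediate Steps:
$R{\left(q \right)} = - 2 q$
$E = 1$ ($E = 1^{2} = 1$)
$\frac{G{\left(53,- R{\left(2 \right)} + E \right)}}{7428} = \frac{90}{7428} = 90 \cdot \frac{1}{7428} = \frac{15}{1238}$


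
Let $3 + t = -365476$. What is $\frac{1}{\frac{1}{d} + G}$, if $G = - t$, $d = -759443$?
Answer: $\frac{759443}{277560468196} \approx 2.7361 \cdot 10^{-6}$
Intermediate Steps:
$t = -365479$ ($t = -3 - 365476 = -365479$)
$G = 365479$ ($G = \left(-1\right) \left(-365479\right) = 365479$)
$\frac{1}{\frac{1}{d} + G} = \frac{1}{\frac{1}{-759443} + 365479} = \frac{1}{- \frac{1}{759443} + 365479} = \frac{1}{\frac{277560468196}{759443}} = \frac{759443}{277560468196}$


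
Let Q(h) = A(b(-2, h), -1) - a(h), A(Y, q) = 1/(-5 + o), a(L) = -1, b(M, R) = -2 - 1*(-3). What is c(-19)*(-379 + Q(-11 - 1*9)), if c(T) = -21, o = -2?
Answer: 7941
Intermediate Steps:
b(M, R) = 1 (b(M, R) = -2 + 3 = 1)
A(Y, q) = -⅐ (A(Y, q) = 1/(-5 - 2) = 1/(-7) = -⅐)
Q(h) = 6/7 (Q(h) = -⅐ - 1*(-1) = -⅐ + 1 = 6/7)
c(-19)*(-379 + Q(-11 - 1*9)) = -21*(-379 + 6/7) = -21*(-2647/7) = 7941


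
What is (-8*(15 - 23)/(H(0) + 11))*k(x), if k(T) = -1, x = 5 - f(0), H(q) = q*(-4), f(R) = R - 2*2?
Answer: -64/11 ≈ -5.8182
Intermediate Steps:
f(R) = -4 + R (f(R) = R - 4 = -4 + R)
H(q) = -4*q
x = 9 (x = 5 - (-4 + 0) = 5 - 1*(-4) = 5 + 4 = 9)
(-8*(15 - 23)/(H(0) + 11))*k(x) = -8*(15 - 23)/(-4*0 + 11)*(-1) = -(-64)/(0 + 11)*(-1) = -(-64)/11*(-1) = -8*(-8/11)*(-1) = (64/11)*(-1) = -64/11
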